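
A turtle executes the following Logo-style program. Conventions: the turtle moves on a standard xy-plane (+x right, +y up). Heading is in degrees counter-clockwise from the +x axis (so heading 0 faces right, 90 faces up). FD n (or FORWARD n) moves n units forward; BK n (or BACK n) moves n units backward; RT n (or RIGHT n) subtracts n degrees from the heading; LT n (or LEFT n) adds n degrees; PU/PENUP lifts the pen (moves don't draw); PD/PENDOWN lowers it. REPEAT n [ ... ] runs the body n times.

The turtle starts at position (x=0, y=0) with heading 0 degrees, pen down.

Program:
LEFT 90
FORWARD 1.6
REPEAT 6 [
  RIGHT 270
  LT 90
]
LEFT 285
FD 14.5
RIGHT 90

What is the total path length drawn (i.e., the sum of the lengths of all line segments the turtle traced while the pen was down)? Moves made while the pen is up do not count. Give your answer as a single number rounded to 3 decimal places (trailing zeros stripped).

Executing turtle program step by step:
Start: pos=(0,0), heading=0, pen down
LT 90: heading 0 -> 90
FD 1.6: (0,0) -> (0,1.6) [heading=90, draw]
REPEAT 6 [
  -- iteration 1/6 --
  RT 270: heading 90 -> 180
  LT 90: heading 180 -> 270
  -- iteration 2/6 --
  RT 270: heading 270 -> 0
  LT 90: heading 0 -> 90
  -- iteration 3/6 --
  RT 270: heading 90 -> 180
  LT 90: heading 180 -> 270
  -- iteration 4/6 --
  RT 270: heading 270 -> 0
  LT 90: heading 0 -> 90
  -- iteration 5/6 --
  RT 270: heading 90 -> 180
  LT 90: heading 180 -> 270
  -- iteration 6/6 --
  RT 270: heading 270 -> 0
  LT 90: heading 0 -> 90
]
LT 285: heading 90 -> 15
FD 14.5: (0,1.6) -> (14.006,5.353) [heading=15, draw]
RT 90: heading 15 -> 285
Final: pos=(14.006,5.353), heading=285, 2 segment(s) drawn

Segment lengths:
  seg 1: (0,0) -> (0,1.6), length = 1.6
  seg 2: (0,1.6) -> (14.006,5.353), length = 14.5
Total = 16.1

Answer: 16.1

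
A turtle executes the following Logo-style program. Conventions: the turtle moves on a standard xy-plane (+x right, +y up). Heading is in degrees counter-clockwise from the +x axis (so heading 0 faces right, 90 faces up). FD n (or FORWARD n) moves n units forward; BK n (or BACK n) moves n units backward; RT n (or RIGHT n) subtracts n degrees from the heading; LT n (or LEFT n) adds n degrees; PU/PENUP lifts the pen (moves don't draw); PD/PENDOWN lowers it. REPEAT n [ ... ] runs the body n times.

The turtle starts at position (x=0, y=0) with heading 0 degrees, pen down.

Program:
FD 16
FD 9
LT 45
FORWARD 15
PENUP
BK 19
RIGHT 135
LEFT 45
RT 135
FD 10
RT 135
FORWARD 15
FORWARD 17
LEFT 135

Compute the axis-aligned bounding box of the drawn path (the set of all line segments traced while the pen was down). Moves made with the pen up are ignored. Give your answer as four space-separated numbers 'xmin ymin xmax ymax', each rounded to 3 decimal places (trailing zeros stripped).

Executing turtle program step by step:
Start: pos=(0,0), heading=0, pen down
FD 16: (0,0) -> (16,0) [heading=0, draw]
FD 9: (16,0) -> (25,0) [heading=0, draw]
LT 45: heading 0 -> 45
FD 15: (25,0) -> (35.607,10.607) [heading=45, draw]
PU: pen up
BK 19: (35.607,10.607) -> (22.172,-2.828) [heading=45, move]
RT 135: heading 45 -> 270
LT 45: heading 270 -> 315
RT 135: heading 315 -> 180
FD 10: (22.172,-2.828) -> (12.172,-2.828) [heading=180, move]
RT 135: heading 180 -> 45
FD 15: (12.172,-2.828) -> (22.778,7.778) [heading=45, move]
FD 17: (22.778,7.778) -> (34.799,19.799) [heading=45, move]
LT 135: heading 45 -> 180
Final: pos=(34.799,19.799), heading=180, 3 segment(s) drawn

Segment endpoints: x in {0, 16, 25, 35.607}, y in {0, 10.607}
xmin=0, ymin=0, xmax=35.607, ymax=10.607

Answer: 0 0 35.607 10.607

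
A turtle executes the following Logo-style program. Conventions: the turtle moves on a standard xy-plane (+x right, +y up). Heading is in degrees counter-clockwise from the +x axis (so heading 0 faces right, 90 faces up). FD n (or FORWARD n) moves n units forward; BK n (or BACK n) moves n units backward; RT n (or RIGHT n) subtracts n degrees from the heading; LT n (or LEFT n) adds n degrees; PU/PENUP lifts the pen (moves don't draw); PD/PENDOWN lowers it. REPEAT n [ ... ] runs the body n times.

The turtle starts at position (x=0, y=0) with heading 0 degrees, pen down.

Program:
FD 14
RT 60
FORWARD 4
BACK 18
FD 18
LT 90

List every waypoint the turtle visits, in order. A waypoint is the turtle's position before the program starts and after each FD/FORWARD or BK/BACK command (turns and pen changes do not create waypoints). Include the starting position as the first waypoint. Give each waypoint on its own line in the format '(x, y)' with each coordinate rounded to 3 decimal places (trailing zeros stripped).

Answer: (0, 0)
(14, 0)
(16, -3.464)
(7, 12.124)
(16, -3.464)

Derivation:
Executing turtle program step by step:
Start: pos=(0,0), heading=0, pen down
FD 14: (0,0) -> (14,0) [heading=0, draw]
RT 60: heading 0 -> 300
FD 4: (14,0) -> (16,-3.464) [heading=300, draw]
BK 18: (16,-3.464) -> (7,12.124) [heading=300, draw]
FD 18: (7,12.124) -> (16,-3.464) [heading=300, draw]
LT 90: heading 300 -> 30
Final: pos=(16,-3.464), heading=30, 4 segment(s) drawn
Waypoints (5 total):
(0, 0)
(14, 0)
(16, -3.464)
(7, 12.124)
(16, -3.464)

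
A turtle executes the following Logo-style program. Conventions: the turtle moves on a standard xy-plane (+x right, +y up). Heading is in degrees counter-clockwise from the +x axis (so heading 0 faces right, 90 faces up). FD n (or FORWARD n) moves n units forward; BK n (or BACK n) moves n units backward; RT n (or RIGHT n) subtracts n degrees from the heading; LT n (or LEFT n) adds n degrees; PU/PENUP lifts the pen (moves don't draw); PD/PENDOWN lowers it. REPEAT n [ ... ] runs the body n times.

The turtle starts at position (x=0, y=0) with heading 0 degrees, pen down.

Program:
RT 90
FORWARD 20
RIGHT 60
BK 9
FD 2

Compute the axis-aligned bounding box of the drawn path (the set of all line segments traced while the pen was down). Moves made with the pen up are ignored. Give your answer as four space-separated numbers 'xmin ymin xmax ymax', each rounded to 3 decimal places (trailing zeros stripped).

Answer: 0 -20 7.794 0

Derivation:
Executing turtle program step by step:
Start: pos=(0,0), heading=0, pen down
RT 90: heading 0 -> 270
FD 20: (0,0) -> (0,-20) [heading=270, draw]
RT 60: heading 270 -> 210
BK 9: (0,-20) -> (7.794,-15.5) [heading=210, draw]
FD 2: (7.794,-15.5) -> (6.062,-16.5) [heading=210, draw]
Final: pos=(6.062,-16.5), heading=210, 3 segment(s) drawn

Segment endpoints: x in {0, 0, 6.062, 7.794}, y in {-20, -16.5, -15.5, 0}
xmin=0, ymin=-20, xmax=7.794, ymax=0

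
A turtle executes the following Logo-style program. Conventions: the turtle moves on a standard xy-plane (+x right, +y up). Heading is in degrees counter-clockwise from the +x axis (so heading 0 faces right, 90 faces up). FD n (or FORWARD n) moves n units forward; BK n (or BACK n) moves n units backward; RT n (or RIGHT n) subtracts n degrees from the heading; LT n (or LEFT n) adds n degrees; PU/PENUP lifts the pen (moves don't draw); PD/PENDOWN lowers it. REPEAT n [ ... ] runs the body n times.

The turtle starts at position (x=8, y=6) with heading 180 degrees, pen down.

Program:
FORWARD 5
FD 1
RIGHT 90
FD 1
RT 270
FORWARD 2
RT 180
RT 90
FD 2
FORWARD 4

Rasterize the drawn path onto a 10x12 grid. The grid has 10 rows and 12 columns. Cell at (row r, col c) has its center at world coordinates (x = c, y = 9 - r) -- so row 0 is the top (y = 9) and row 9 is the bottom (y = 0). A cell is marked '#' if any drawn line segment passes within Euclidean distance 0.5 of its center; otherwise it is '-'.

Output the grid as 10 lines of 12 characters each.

Answer: ------------
------------
###---------
#-#######---
#-----------
#-----------
#-----------
#-----------
#-----------
------------

Derivation:
Segment 0: (8,6) -> (3,6)
Segment 1: (3,6) -> (2,6)
Segment 2: (2,6) -> (2,7)
Segment 3: (2,7) -> (0,7)
Segment 4: (0,7) -> (0,5)
Segment 5: (0,5) -> (0,1)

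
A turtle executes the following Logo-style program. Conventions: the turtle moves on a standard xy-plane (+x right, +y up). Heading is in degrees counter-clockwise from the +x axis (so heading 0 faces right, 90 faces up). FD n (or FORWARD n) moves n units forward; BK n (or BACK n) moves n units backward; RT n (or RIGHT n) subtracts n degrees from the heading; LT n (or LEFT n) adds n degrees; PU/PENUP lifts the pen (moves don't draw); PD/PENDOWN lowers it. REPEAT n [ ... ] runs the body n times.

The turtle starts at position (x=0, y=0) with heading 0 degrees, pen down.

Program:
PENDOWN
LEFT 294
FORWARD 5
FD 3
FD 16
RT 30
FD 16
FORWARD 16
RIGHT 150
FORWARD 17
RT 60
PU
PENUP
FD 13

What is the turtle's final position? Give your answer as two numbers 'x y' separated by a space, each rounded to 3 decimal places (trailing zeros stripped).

Answer: 7.143 -27.702

Derivation:
Executing turtle program step by step:
Start: pos=(0,0), heading=0, pen down
PD: pen down
LT 294: heading 0 -> 294
FD 5: (0,0) -> (2.034,-4.568) [heading=294, draw]
FD 3: (2.034,-4.568) -> (3.254,-7.308) [heading=294, draw]
FD 16: (3.254,-7.308) -> (9.762,-21.925) [heading=294, draw]
RT 30: heading 294 -> 264
FD 16: (9.762,-21.925) -> (8.089,-37.837) [heading=264, draw]
FD 16: (8.089,-37.837) -> (6.417,-53.75) [heading=264, draw]
RT 150: heading 264 -> 114
FD 17: (6.417,-53.75) -> (-0.498,-38.22) [heading=114, draw]
RT 60: heading 114 -> 54
PU: pen up
PU: pen up
FD 13: (-0.498,-38.22) -> (7.143,-27.702) [heading=54, move]
Final: pos=(7.143,-27.702), heading=54, 6 segment(s) drawn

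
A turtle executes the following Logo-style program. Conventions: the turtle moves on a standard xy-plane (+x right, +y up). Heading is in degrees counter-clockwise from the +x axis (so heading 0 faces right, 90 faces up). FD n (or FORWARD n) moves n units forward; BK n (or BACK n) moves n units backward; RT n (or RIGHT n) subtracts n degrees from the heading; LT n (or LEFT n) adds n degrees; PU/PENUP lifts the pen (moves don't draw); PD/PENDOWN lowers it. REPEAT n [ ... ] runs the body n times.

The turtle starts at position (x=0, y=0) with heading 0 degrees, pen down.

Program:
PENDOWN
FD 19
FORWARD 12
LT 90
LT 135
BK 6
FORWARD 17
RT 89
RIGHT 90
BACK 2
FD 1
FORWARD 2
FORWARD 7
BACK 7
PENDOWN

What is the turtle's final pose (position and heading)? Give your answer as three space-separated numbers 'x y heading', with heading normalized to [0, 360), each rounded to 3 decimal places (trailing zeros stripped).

Executing turtle program step by step:
Start: pos=(0,0), heading=0, pen down
PD: pen down
FD 19: (0,0) -> (19,0) [heading=0, draw]
FD 12: (19,0) -> (31,0) [heading=0, draw]
LT 90: heading 0 -> 90
LT 135: heading 90 -> 225
BK 6: (31,0) -> (35.243,4.243) [heading=225, draw]
FD 17: (35.243,4.243) -> (23.222,-7.778) [heading=225, draw]
RT 89: heading 225 -> 136
RT 90: heading 136 -> 46
BK 2: (23.222,-7.778) -> (21.833,-9.217) [heading=46, draw]
FD 1: (21.833,-9.217) -> (22.527,-8.498) [heading=46, draw]
FD 2: (22.527,-8.498) -> (23.916,-7.059) [heading=46, draw]
FD 7: (23.916,-7.059) -> (28.779,-2.023) [heading=46, draw]
BK 7: (28.779,-2.023) -> (23.916,-7.059) [heading=46, draw]
PD: pen down
Final: pos=(23.916,-7.059), heading=46, 9 segment(s) drawn

Answer: 23.916 -7.059 46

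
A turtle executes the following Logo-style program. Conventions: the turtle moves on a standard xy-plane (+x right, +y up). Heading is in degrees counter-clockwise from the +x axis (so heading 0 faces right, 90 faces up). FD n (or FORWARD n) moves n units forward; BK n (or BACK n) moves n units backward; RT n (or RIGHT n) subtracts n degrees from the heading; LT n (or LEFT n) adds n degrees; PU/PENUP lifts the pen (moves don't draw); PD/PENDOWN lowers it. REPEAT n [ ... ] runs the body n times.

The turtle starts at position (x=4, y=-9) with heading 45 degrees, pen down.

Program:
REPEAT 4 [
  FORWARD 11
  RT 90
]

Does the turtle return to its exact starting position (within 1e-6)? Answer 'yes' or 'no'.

Answer: yes

Derivation:
Executing turtle program step by step:
Start: pos=(4,-9), heading=45, pen down
REPEAT 4 [
  -- iteration 1/4 --
  FD 11: (4,-9) -> (11.778,-1.222) [heading=45, draw]
  RT 90: heading 45 -> 315
  -- iteration 2/4 --
  FD 11: (11.778,-1.222) -> (19.556,-9) [heading=315, draw]
  RT 90: heading 315 -> 225
  -- iteration 3/4 --
  FD 11: (19.556,-9) -> (11.778,-16.778) [heading=225, draw]
  RT 90: heading 225 -> 135
  -- iteration 4/4 --
  FD 11: (11.778,-16.778) -> (4,-9) [heading=135, draw]
  RT 90: heading 135 -> 45
]
Final: pos=(4,-9), heading=45, 4 segment(s) drawn

Start position: (4, -9)
Final position: (4, -9)
Distance = 0; < 1e-6 -> CLOSED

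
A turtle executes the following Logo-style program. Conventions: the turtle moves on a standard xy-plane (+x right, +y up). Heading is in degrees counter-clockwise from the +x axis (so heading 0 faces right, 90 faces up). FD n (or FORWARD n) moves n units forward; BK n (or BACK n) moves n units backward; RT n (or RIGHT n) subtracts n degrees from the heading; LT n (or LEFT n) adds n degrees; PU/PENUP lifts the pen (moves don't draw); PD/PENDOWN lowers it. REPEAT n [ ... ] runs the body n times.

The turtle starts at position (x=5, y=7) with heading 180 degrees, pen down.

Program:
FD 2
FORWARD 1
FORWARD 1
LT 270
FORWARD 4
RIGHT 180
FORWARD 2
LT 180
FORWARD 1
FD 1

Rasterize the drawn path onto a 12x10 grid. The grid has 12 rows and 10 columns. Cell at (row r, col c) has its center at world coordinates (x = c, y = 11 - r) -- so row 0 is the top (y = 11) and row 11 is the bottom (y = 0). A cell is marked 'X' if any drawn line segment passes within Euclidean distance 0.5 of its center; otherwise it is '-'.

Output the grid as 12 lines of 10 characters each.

Segment 0: (5,7) -> (3,7)
Segment 1: (3,7) -> (2,7)
Segment 2: (2,7) -> (1,7)
Segment 3: (1,7) -> (1,11)
Segment 4: (1,11) -> (1,9)
Segment 5: (1,9) -> (1,10)
Segment 6: (1,10) -> (1,11)

Answer: -X--------
-X--------
-X--------
-X--------
-XXXXX----
----------
----------
----------
----------
----------
----------
----------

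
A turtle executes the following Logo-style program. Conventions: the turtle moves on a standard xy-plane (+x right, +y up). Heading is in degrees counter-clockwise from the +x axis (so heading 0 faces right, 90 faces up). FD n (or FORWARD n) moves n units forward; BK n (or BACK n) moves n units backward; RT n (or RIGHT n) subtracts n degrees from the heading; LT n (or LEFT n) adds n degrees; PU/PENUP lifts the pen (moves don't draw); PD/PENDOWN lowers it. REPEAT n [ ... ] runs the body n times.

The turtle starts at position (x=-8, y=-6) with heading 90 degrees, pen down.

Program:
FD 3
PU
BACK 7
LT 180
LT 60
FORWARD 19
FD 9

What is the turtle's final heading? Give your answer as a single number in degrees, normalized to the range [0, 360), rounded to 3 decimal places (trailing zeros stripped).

Answer: 330

Derivation:
Executing turtle program step by step:
Start: pos=(-8,-6), heading=90, pen down
FD 3: (-8,-6) -> (-8,-3) [heading=90, draw]
PU: pen up
BK 7: (-8,-3) -> (-8,-10) [heading=90, move]
LT 180: heading 90 -> 270
LT 60: heading 270 -> 330
FD 19: (-8,-10) -> (8.454,-19.5) [heading=330, move]
FD 9: (8.454,-19.5) -> (16.249,-24) [heading=330, move]
Final: pos=(16.249,-24), heading=330, 1 segment(s) drawn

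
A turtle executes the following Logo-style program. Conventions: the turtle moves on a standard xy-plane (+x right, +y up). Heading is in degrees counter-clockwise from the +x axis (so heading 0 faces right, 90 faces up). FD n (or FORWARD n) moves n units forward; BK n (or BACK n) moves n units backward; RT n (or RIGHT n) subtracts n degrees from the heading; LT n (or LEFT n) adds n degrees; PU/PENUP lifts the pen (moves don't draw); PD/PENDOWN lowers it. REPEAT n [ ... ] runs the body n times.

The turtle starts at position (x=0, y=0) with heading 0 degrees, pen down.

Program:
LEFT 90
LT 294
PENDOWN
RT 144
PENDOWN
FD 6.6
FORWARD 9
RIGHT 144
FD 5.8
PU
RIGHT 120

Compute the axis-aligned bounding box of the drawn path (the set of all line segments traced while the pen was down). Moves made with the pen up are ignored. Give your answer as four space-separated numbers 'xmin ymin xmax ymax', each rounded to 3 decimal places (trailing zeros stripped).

Executing turtle program step by step:
Start: pos=(0,0), heading=0, pen down
LT 90: heading 0 -> 90
LT 294: heading 90 -> 24
PD: pen down
RT 144: heading 24 -> 240
PD: pen down
FD 6.6: (0,0) -> (-3.3,-5.716) [heading=240, draw]
FD 9: (-3.3,-5.716) -> (-7.8,-13.51) [heading=240, draw]
RT 144: heading 240 -> 96
FD 5.8: (-7.8,-13.51) -> (-8.406,-7.742) [heading=96, draw]
PU: pen up
RT 120: heading 96 -> 336
Final: pos=(-8.406,-7.742), heading=336, 3 segment(s) drawn

Segment endpoints: x in {-8.406, -7.8, -3.3, 0}, y in {-13.51, -7.742, -5.716, 0}
xmin=-8.406, ymin=-13.51, xmax=0, ymax=0

Answer: -8.406 -13.51 0 0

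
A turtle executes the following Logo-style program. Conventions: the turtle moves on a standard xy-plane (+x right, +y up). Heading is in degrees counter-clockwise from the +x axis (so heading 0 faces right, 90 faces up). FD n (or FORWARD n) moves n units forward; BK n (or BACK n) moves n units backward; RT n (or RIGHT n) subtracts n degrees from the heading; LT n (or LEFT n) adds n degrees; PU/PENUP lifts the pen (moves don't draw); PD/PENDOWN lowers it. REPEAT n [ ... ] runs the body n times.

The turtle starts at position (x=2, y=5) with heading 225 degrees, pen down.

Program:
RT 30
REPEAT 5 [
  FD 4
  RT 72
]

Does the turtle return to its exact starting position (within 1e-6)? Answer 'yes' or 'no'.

Executing turtle program step by step:
Start: pos=(2,5), heading=225, pen down
RT 30: heading 225 -> 195
REPEAT 5 [
  -- iteration 1/5 --
  FD 4: (2,5) -> (-1.864,3.965) [heading=195, draw]
  RT 72: heading 195 -> 123
  -- iteration 2/5 --
  FD 4: (-1.864,3.965) -> (-4.042,7.319) [heading=123, draw]
  RT 72: heading 123 -> 51
  -- iteration 3/5 --
  FD 4: (-4.042,7.319) -> (-1.525,10.428) [heading=51, draw]
  RT 72: heading 51 -> 339
  -- iteration 4/5 --
  FD 4: (-1.525,10.428) -> (2.209,8.995) [heading=339, draw]
  RT 72: heading 339 -> 267
  -- iteration 5/5 --
  FD 4: (2.209,8.995) -> (2,5) [heading=267, draw]
  RT 72: heading 267 -> 195
]
Final: pos=(2,5), heading=195, 5 segment(s) drawn

Start position: (2, 5)
Final position: (2, 5)
Distance = 0; < 1e-6 -> CLOSED

Answer: yes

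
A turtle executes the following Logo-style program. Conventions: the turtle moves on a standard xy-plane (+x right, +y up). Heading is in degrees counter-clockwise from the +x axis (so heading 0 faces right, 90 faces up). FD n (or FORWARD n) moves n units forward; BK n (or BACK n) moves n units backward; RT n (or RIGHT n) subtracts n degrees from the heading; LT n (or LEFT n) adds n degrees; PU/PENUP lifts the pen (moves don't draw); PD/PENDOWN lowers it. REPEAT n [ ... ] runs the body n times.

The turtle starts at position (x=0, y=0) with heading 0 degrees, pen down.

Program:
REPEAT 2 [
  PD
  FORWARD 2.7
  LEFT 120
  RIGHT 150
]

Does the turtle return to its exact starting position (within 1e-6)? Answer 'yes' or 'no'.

Answer: no

Derivation:
Executing turtle program step by step:
Start: pos=(0,0), heading=0, pen down
REPEAT 2 [
  -- iteration 1/2 --
  PD: pen down
  FD 2.7: (0,0) -> (2.7,0) [heading=0, draw]
  LT 120: heading 0 -> 120
  RT 150: heading 120 -> 330
  -- iteration 2/2 --
  PD: pen down
  FD 2.7: (2.7,0) -> (5.038,-1.35) [heading=330, draw]
  LT 120: heading 330 -> 90
  RT 150: heading 90 -> 300
]
Final: pos=(5.038,-1.35), heading=300, 2 segment(s) drawn

Start position: (0, 0)
Final position: (5.038, -1.35)
Distance = 5.216; >= 1e-6 -> NOT closed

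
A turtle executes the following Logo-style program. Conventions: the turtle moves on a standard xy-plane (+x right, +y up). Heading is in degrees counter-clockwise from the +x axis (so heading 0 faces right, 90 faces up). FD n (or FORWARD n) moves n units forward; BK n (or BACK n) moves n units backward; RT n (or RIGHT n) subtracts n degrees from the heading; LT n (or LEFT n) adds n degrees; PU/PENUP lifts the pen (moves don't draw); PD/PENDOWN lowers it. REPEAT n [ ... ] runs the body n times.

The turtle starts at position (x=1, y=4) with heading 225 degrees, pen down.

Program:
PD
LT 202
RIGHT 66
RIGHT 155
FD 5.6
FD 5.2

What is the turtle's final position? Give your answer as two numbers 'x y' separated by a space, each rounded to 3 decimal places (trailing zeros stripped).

Executing turtle program step by step:
Start: pos=(1,4), heading=225, pen down
PD: pen down
LT 202: heading 225 -> 67
RT 66: heading 67 -> 1
RT 155: heading 1 -> 206
FD 5.6: (1,4) -> (-4.033,1.545) [heading=206, draw]
FD 5.2: (-4.033,1.545) -> (-8.707,-0.734) [heading=206, draw]
Final: pos=(-8.707,-0.734), heading=206, 2 segment(s) drawn

Answer: -8.707 -0.734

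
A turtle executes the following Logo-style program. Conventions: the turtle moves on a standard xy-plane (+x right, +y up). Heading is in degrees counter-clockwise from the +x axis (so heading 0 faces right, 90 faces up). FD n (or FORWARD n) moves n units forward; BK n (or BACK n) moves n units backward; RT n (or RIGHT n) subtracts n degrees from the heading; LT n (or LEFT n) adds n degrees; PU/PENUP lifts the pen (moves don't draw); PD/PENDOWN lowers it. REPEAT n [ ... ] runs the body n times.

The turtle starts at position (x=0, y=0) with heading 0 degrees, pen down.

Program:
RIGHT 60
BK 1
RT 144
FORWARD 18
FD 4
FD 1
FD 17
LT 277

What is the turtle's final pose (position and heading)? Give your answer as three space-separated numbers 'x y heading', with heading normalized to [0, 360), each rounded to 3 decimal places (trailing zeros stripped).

Answer: -37.042 17.135 73

Derivation:
Executing turtle program step by step:
Start: pos=(0,0), heading=0, pen down
RT 60: heading 0 -> 300
BK 1: (0,0) -> (-0.5,0.866) [heading=300, draw]
RT 144: heading 300 -> 156
FD 18: (-0.5,0.866) -> (-16.944,8.187) [heading=156, draw]
FD 4: (-16.944,8.187) -> (-20.598,9.814) [heading=156, draw]
FD 1: (-20.598,9.814) -> (-21.512,10.221) [heading=156, draw]
FD 17: (-21.512,10.221) -> (-37.042,17.135) [heading=156, draw]
LT 277: heading 156 -> 73
Final: pos=(-37.042,17.135), heading=73, 5 segment(s) drawn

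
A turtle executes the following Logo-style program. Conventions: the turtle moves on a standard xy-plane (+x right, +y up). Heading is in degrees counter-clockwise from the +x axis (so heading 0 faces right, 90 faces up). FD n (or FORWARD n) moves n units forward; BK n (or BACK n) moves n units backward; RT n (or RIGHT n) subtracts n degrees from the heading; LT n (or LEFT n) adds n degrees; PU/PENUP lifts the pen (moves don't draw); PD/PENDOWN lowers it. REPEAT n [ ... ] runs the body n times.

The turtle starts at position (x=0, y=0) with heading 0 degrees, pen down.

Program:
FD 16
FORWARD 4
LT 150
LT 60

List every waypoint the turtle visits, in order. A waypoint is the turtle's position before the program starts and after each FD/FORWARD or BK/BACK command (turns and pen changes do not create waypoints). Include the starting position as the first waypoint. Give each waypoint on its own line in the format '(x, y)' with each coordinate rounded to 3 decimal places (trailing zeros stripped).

Executing turtle program step by step:
Start: pos=(0,0), heading=0, pen down
FD 16: (0,0) -> (16,0) [heading=0, draw]
FD 4: (16,0) -> (20,0) [heading=0, draw]
LT 150: heading 0 -> 150
LT 60: heading 150 -> 210
Final: pos=(20,0), heading=210, 2 segment(s) drawn
Waypoints (3 total):
(0, 0)
(16, 0)
(20, 0)

Answer: (0, 0)
(16, 0)
(20, 0)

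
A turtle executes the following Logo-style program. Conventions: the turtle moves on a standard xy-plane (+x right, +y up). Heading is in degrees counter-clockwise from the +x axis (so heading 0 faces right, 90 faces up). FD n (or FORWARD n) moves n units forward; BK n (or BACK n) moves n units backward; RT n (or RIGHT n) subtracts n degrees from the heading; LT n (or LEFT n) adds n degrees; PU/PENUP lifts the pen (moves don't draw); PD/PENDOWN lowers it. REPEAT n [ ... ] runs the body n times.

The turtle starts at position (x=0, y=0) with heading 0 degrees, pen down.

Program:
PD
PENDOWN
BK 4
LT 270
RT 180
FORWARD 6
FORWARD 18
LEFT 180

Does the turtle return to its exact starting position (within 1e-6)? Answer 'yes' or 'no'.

Answer: no

Derivation:
Executing turtle program step by step:
Start: pos=(0,0), heading=0, pen down
PD: pen down
PD: pen down
BK 4: (0,0) -> (-4,0) [heading=0, draw]
LT 270: heading 0 -> 270
RT 180: heading 270 -> 90
FD 6: (-4,0) -> (-4,6) [heading=90, draw]
FD 18: (-4,6) -> (-4,24) [heading=90, draw]
LT 180: heading 90 -> 270
Final: pos=(-4,24), heading=270, 3 segment(s) drawn

Start position: (0, 0)
Final position: (-4, 24)
Distance = 24.331; >= 1e-6 -> NOT closed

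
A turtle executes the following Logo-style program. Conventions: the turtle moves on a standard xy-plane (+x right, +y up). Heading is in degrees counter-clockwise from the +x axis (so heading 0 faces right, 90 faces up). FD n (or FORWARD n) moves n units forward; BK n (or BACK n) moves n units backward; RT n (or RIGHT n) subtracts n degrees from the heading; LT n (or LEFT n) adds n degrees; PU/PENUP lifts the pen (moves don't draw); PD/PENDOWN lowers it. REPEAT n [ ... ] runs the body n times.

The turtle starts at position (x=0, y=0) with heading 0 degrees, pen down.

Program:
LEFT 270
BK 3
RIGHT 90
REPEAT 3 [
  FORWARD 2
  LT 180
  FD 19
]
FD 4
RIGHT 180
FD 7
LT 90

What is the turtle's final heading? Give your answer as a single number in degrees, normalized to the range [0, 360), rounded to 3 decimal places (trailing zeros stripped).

Executing turtle program step by step:
Start: pos=(0,0), heading=0, pen down
LT 270: heading 0 -> 270
BK 3: (0,0) -> (0,3) [heading=270, draw]
RT 90: heading 270 -> 180
REPEAT 3 [
  -- iteration 1/3 --
  FD 2: (0,3) -> (-2,3) [heading=180, draw]
  LT 180: heading 180 -> 0
  FD 19: (-2,3) -> (17,3) [heading=0, draw]
  -- iteration 2/3 --
  FD 2: (17,3) -> (19,3) [heading=0, draw]
  LT 180: heading 0 -> 180
  FD 19: (19,3) -> (0,3) [heading=180, draw]
  -- iteration 3/3 --
  FD 2: (0,3) -> (-2,3) [heading=180, draw]
  LT 180: heading 180 -> 0
  FD 19: (-2,3) -> (17,3) [heading=0, draw]
]
FD 4: (17,3) -> (21,3) [heading=0, draw]
RT 180: heading 0 -> 180
FD 7: (21,3) -> (14,3) [heading=180, draw]
LT 90: heading 180 -> 270
Final: pos=(14,3), heading=270, 9 segment(s) drawn

Answer: 270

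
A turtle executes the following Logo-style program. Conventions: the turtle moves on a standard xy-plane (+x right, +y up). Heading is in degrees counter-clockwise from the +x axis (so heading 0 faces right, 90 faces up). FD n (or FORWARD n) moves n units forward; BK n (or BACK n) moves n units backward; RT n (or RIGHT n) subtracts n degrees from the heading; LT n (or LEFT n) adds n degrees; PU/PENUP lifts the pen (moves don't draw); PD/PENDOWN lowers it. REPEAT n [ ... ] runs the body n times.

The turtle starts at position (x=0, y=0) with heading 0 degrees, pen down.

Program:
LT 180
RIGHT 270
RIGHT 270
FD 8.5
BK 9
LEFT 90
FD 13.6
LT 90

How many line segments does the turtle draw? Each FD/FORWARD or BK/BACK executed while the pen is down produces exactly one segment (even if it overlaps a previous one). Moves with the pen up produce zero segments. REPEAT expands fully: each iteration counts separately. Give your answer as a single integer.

Answer: 3

Derivation:
Executing turtle program step by step:
Start: pos=(0,0), heading=0, pen down
LT 180: heading 0 -> 180
RT 270: heading 180 -> 270
RT 270: heading 270 -> 0
FD 8.5: (0,0) -> (8.5,0) [heading=0, draw]
BK 9: (8.5,0) -> (-0.5,0) [heading=0, draw]
LT 90: heading 0 -> 90
FD 13.6: (-0.5,0) -> (-0.5,13.6) [heading=90, draw]
LT 90: heading 90 -> 180
Final: pos=(-0.5,13.6), heading=180, 3 segment(s) drawn
Segments drawn: 3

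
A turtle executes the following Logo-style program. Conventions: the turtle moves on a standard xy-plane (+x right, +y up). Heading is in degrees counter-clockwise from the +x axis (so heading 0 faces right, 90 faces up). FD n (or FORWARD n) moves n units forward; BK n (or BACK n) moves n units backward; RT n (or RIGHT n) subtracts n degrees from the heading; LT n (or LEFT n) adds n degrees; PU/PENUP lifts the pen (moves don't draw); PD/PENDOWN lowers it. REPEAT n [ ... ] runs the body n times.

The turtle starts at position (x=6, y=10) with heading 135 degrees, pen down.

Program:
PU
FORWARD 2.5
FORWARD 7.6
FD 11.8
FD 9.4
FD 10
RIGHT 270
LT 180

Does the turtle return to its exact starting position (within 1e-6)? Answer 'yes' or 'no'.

Executing turtle program step by step:
Start: pos=(6,10), heading=135, pen down
PU: pen up
FD 2.5: (6,10) -> (4.232,11.768) [heading=135, move]
FD 7.6: (4.232,11.768) -> (-1.142,17.142) [heading=135, move]
FD 11.8: (-1.142,17.142) -> (-9.486,25.486) [heading=135, move]
FD 9.4: (-9.486,25.486) -> (-16.132,32.132) [heading=135, move]
FD 10: (-16.132,32.132) -> (-23.204,39.204) [heading=135, move]
RT 270: heading 135 -> 225
LT 180: heading 225 -> 45
Final: pos=(-23.204,39.204), heading=45, 0 segment(s) drawn

Start position: (6, 10)
Final position: (-23.204, 39.204)
Distance = 41.3; >= 1e-6 -> NOT closed

Answer: no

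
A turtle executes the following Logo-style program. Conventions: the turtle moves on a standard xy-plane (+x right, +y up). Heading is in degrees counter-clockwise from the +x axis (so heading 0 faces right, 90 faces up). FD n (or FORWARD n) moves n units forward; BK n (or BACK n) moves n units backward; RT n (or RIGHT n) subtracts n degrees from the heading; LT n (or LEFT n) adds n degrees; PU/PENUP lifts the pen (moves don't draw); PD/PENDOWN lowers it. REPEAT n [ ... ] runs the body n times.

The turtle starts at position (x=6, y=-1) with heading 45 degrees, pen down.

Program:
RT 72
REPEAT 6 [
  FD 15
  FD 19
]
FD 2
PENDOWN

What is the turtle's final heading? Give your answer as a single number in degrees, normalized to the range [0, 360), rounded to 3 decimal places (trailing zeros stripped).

Executing turtle program step by step:
Start: pos=(6,-1), heading=45, pen down
RT 72: heading 45 -> 333
REPEAT 6 [
  -- iteration 1/6 --
  FD 15: (6,-1) -> (19.365,-7.81) [heading=333, draw]
  FD 19: (19.365,-7.81) -> (36.294,-16.436) [heading=333, draw]
  -- iteration 2/6 --
  FD 15: (36.294,-16.436) -> (49.659,-23.246) [heading=333, draw]
  FD 19: (49.659,-23.246) -> (66.588,-31.871) [heading=333, draw]
  -- iteration 3/6 --
  FD 15: (66.588,-31.871) -> (79.954,-38.681) [heading=333, draw]
  FD 19: (79.954,-38.681) -> (96.883,-47.307) [heading=333, draw]
  -- iteration 4/6 --
  FD 15: (96.883,-47.307) -> (110.248,-54.117) [heading=333, draw]
  FD 19: (110.248,-54.117) -> (127.177,-62.743) [heading=333, draw]
  -- iteration 5/6 --
  FD 15: (127.177,-62.743) -> (140.542,-69.553) [heading=333, draw]
  FD 19: (140.542,-69.553) -> (157.471,-78.178) [heading=333, draw]
  -- iteration 6/6 --
  FD 15: (157.471,-78.178) -> (170.836,-84.988) [heading=333, draw]
  FD 19: (170.836,-84.988) -> (187.765,-93.614) [heading=333, draw]
]
FD 2: (187.765,-93.614) -> (189.547,-94.522) [heading=333, draw]
PD: pen down
Final: pos=(189.547,-94.522), heading=333, 13 segment(s) drawn

Answer: 333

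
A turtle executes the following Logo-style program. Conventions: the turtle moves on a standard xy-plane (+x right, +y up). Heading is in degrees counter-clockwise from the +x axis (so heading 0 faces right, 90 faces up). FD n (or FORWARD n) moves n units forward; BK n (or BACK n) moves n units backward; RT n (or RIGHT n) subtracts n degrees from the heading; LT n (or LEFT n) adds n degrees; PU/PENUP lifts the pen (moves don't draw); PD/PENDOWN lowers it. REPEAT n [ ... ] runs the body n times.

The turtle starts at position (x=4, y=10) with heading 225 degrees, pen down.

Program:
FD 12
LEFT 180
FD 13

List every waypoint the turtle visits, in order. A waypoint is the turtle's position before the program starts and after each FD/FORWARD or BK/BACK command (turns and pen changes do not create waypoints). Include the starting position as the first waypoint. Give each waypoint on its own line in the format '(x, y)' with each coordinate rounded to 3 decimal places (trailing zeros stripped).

Answer: (4, 10)
(-4.485, 1.515)
(4.707, 10.707)

Derivation:
Executing turtle program step by step:
Start: pos=(4,10), heading=225, pen down
FD 12: (4,10) -> (-4.485,1.515) [heading=225, draw]
LT 180: heading 225 -> 45
FD 13: (-4.485,1.515) -> (4.707,10.707) [heading=45, draw]
Final: pos=(4.707,10.707), heading=45, 2 segment(s) drawn
Waypoints (3 total):
(4, 10)
(-4.485, 1.515)
(4.707, 10.707)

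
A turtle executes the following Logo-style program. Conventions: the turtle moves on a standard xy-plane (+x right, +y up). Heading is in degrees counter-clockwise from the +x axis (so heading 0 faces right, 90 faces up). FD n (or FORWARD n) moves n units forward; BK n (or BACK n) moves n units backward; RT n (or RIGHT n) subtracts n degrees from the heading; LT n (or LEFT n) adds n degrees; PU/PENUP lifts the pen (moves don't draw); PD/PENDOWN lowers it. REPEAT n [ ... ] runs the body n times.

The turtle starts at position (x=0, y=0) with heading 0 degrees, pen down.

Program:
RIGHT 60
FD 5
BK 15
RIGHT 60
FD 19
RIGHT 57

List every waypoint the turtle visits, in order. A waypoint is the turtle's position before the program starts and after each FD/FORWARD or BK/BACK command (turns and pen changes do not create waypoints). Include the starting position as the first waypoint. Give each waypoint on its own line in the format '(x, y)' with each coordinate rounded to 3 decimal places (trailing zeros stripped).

Answer: (0, 0)
(2.5, -4.33)
(-5, 8.66)
(-14.5, -7.794)

Derivation:
Executing turtle program step by step:
Start: pos=(0,0), heading=0, pen down
RT 60: heading 0 -> 300
FD 5: (0,0) -> (2.5,-4.33) [heading=300, draw]
BK 15: (2.5,-4.33) -> (-5,8.66) [heading=300, draw]
RT 60: heading 300 -> 240
FD 19: (-5,8.66) -> (-14.5,-7.794) [heading=240, draw]
RT 57: heading 240 -> 183
Final: pos=(-14.5,-7.794), heading=183, 3 segment(s) drawn
Waypoints (4 total):
(0, 0)
(2.5, -4.33)
(-5, 8.66)
(-14.5, -7.794)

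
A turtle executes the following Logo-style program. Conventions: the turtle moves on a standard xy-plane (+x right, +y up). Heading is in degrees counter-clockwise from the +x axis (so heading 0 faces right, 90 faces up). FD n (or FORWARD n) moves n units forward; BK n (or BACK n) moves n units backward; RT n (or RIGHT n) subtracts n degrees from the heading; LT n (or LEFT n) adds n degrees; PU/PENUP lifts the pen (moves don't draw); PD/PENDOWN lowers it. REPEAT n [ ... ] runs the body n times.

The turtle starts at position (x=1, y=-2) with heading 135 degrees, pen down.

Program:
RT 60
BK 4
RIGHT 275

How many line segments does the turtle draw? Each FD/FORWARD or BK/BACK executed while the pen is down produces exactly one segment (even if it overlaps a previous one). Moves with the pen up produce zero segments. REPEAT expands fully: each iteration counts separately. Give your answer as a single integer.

Answer: 1

Derivation:
Executing turtle program step by step:
Start: pos=(1,-2), heading=135, pen down
RT 60: heading 135 -> 75
BK 4: (1,-2) -> (-0.035,-5.864) [heading=75, draw]
RT 275: heading 75 -> 160
Final: pos=(-0.035,-5.864), heading=160, 1 segment(s) drawn
Segments drawn: 1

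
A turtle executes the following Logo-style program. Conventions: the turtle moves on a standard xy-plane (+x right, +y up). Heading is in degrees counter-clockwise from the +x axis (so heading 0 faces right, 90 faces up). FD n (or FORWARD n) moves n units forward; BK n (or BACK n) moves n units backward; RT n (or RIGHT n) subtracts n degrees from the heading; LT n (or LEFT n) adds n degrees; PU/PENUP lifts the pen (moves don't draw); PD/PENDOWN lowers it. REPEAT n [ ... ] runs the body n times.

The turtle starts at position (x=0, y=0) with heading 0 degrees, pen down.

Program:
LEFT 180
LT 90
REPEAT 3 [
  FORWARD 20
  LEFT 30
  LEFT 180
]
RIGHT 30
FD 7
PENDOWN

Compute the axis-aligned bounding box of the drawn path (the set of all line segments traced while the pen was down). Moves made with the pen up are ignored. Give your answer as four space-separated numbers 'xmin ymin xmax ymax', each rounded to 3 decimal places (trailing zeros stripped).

Answer: -10 -20 7.321 0

Derivation:
Executing turtle program step by step:
Start: pos=(0,0), heading=0, pen down
LT 180: heading 0 -> 180
LT 90: heading 180 -> 270
REPEAT 3 [
  -- iteration 1/3 --
  FD 20: (0,0) -> (0,-20) [heading=270, draw]
  LT 30: heading 270 -> 300
  LT 180: heading 300 -> 120
  -- iteration 2/3 --
  FD 20: (0,-20) -> (-10,-2.679) [heading=120, draw]
  LT 30: heading 120 -> 150
  LT 180: heading 150 -> 330
  -- iteration 3/3 --
  FD 20: (-10,-2.679) -> (7.321,-12.679) [heading=330, draw]
  LT 30: heading 330 -> 0
  LT 180: heading 0 -> 180
]
RT 30: heading 180 -> 150
FD 7: (7.321,-12.679) -> (1.258,-9.179) [heading=150, draw]
PD: pen down
Final: pos=(1.258,-9.179), heading=150, 4 segment(s) drawn

Segment endpoints: x in {-10, 0, 0, 1.258, 7.321}, y in {-20, -12.679, -9.179, -2.679, 0}
xmin=-10, ymin=-20, xmax=7.321, ymax=0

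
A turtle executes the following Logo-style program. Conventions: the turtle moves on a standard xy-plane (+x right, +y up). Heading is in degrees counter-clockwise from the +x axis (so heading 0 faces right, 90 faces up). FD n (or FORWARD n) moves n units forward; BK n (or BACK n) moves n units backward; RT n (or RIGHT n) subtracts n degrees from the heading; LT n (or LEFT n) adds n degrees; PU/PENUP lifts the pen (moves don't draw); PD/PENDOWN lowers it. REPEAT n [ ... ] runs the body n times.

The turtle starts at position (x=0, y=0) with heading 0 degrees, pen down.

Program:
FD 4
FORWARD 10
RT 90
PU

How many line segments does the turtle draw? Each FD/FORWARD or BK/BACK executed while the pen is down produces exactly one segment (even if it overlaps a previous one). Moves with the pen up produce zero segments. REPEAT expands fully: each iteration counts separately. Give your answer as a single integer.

Executing turtle program step by step:
Start: pos=(0,0), heading=0, pen down
FD 4: (0,0) -> (4,0) [heading=0, draw]
FD 10: (4,0) -> (14,0) [heading=0, draw]
RT 90: heading 0 -> 270
PU: pen up
Final: pos=(14,0), heading=270, 2 segment(s) drawn
Segments drawn: 2

Answer: 2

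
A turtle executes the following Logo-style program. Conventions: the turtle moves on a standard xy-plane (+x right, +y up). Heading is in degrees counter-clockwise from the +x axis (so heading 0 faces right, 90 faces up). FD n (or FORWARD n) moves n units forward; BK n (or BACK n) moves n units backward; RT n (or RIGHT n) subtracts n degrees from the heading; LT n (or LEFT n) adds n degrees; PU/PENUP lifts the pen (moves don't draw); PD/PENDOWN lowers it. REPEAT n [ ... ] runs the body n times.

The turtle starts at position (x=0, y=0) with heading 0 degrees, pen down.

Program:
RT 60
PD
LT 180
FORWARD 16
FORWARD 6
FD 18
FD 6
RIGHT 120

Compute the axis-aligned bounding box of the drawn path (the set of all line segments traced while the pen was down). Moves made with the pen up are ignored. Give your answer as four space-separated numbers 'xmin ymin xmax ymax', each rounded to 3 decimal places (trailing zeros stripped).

Answer: -23 0 0 39.837

Derivation:
Executing turtle program step by step:
Start: pos=(0,0), heading=0, pen down
RT 60: heading 0 -> 300
PD: pen down
LT 180: heading 300 -> 120
FD 16: (0,0) -> (-8,13.856) [heading=120, draw]
FD 6: (-8,13.856) -> (-11,19.053) [heading=120, draw]
FD 18: (-11,19.053) -> (-20,34.641) [heading=120, draw]
FD 6: (-20,34.641) -> (-23,39.837) [heading=120, draw]
RT 120: heading 120 -> 0
Final: pos=(-23,39.837), heading=0, 4 segment(s) drawn

Segment endpoints: x in {-23, -20, -11, -8, 0}, y in {0, 13.856, 19.053, 34.641, 39.837}
xmin=-23, ymin=0, xmax=0, ymax=39.837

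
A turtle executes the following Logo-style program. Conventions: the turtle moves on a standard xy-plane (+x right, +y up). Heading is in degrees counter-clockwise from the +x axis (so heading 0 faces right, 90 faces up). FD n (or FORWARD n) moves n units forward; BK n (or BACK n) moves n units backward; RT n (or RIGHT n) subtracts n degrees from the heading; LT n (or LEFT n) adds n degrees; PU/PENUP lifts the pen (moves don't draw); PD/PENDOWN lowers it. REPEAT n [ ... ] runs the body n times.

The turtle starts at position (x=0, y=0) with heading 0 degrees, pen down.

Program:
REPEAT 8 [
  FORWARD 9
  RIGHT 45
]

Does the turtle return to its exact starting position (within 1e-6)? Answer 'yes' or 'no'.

Executing turtle program step by step:
Start: pos=(0,0), heading=0, pen down
REPEAT 8 [
  -- iteration 1/8 --
  FD 9: (0,0) -> (9,0) [heading=0, draw]
  RT 45: heading 0 -> 315
  -- iteration 2/8 --
  FD 9: (9,0) -> (15.364,-6.364) [heading=315, draw]
  RT 45: heading 315 -> 270
  -- iteration 3/8 --
  FD 9: (15.364,-6.364) -> (15.364,-15.364) [heading=270, draw]
  RT 45: heading 270 -> 225
  -- iteration 4/8 --
  FD 9: (15.364,-15.364) -> (9,-21.728) [heading=225, draw]
  RT 45: heading 225 -> 180
  -- iteration 5/8 --
  FD 9: (9,-21.728) -> (0,-21.728) [heading=180, draw]
  RT 45: heading 180 -> 135
  -- iteration 6/8 --
  FD 9: (0,-21.728) -> (-6.364,-15.364) [heading=135, draw]
  RT 45: heading 135 -> 90
  -- iteration 7/8 --
  FD 9: (-6.364,-15.364) -> (-6.364,-6.364) [heading=90, draw]
  RT 45: heading 90 -> 45
  -- iteration 8/8 --
  FD 9: (-6.364,-6.364) -> (0,0) [heading=45, draw]
  RT 45: heading 45 -> 0
]
Final: pos=(0,0), heading=0, 8 segment(s) drawn

Start position: (0, 0)
Final position: (0, 0)
Distance = 0; < 1e-6 -> CLOSED

Answer: yes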